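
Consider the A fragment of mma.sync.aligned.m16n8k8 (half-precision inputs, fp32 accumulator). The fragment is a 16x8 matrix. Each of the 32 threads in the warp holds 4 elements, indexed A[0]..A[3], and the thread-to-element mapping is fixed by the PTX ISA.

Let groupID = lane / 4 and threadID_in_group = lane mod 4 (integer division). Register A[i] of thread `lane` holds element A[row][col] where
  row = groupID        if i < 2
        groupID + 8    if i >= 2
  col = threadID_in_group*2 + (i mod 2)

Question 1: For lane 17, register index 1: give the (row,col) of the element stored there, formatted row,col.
L=17=>grp=17>>2=4, tig=17&3=1
[1]=>row 4+0=4  col 1·2+1=3

4,3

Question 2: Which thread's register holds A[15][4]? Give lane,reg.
30,2

r:15=>grp=7,rB=1  c:4=>tig=2,lo=0
L=7*4+2=30  i=1*2+0=2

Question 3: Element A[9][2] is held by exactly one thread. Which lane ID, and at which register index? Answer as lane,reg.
r=9→G=1,rhi=1  c=2→T=1,p=0
L=1*4+1=5  i=1*2+0=2

5,2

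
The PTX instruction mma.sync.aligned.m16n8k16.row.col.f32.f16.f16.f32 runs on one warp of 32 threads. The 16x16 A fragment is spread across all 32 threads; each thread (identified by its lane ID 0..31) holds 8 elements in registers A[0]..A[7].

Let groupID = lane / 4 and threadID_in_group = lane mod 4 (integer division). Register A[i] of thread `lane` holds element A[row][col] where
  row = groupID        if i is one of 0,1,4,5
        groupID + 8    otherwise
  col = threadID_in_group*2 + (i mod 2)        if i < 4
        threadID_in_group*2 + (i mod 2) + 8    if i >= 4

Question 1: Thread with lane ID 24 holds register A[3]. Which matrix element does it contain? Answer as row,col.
14,1

lane 24: g=6 (24/4), t=0 (24%4)
i=3: r=6+8=14, c=0*2+1+0=1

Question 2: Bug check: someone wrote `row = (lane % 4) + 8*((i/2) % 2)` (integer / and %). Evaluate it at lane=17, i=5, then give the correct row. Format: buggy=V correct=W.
`(lane % 4) + 8*((i/2) % 2)`[17,5]⇒1
L=17⇒gr=17>>2=4, th=17&3=1
[5]⇒row 4+0=4  col 1·2+1+8=11
row: 1 vs 4

buggy=1 correct=4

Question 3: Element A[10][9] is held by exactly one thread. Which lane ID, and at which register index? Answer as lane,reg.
8,7

r: 10->gid=2,r8=1  c: 9->c8=1,tid=0,i&1=1
L=2*4+0=8  i=1*4+1*2+1=7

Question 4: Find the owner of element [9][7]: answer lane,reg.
7,3

r=9⇒gr=1,Rb=1  c=7⇒Cb=0,th=3,odd=1
L=1*4+3=7  i=0*4+1*2+1=3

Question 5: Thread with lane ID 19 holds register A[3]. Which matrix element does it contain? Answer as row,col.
12,7

L=19->gid=19>>2=4, tid=19&3=3
[3]->row 4+8=12  col 3·2+1+0=7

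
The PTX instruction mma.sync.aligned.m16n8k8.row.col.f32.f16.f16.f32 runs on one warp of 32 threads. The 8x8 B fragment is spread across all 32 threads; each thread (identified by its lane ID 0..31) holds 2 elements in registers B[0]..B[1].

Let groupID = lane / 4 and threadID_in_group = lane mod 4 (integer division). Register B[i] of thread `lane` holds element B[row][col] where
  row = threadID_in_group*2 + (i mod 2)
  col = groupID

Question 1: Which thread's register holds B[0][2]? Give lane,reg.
8,0

c: 2->gid=2  r: 0->tid=0,i&1=0
L=2*4+0=8  i=0=0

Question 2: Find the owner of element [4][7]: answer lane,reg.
c=7->g=7  r=4->t=2,b0=0
L=7*4+2=30  i=0=0

30,0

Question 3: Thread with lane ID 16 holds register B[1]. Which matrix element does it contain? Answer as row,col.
1,4

16: g=4,t=0
[1] (0*2+1,4) = (1,4)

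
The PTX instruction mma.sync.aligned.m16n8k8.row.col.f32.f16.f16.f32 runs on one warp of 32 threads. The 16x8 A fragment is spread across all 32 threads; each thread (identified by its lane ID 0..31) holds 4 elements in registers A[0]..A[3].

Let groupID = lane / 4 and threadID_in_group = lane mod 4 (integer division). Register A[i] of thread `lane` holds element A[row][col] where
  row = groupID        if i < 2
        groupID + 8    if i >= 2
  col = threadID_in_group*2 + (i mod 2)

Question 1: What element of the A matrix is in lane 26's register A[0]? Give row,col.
L=26->gid=26>>2=6, tid=26&3=2
[0]->row 6+0=6  col 2·2+0=4

6,4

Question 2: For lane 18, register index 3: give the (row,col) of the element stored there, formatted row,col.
12,5

lane 18->18/4=4, 18 mod 4=2
i=3  r:4+8->12  c:2·2+1->5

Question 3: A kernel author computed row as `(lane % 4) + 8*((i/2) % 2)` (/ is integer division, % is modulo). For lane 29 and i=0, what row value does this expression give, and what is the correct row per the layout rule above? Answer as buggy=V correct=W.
buggy=1 correct=7

`(lane % 4) + 8*((i/2) % 2)`[29,0]->1
L=29->g=29>>2=7, t=29&3=1
[0]->row 7+0=7  col 1·2+0=2
row: 1 vs 7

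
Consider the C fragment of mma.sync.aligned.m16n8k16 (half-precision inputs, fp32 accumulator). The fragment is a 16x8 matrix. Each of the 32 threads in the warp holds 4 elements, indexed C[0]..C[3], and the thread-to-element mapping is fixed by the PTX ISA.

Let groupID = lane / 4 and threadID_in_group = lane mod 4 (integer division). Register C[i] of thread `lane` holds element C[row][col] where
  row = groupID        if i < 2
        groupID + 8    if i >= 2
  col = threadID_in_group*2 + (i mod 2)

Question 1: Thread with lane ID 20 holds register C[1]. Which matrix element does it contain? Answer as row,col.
lane 20: G=5 (20/4), T=0 (20%4)
i=1: r=5+0=5, c=0*2+1=1

5,1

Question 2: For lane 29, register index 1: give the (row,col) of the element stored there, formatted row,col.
7,3

lane 29: g=7 (29/4), t=1 (29%4)
i=1: r=7+0=7, c=1*2+1=3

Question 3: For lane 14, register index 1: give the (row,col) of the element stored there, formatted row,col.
3,5

lane 14->14/4=3, 14 mod 4=2
i=1  r:3+0->3  c:2·2+1->5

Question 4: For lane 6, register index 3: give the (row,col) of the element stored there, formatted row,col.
9,5

L=6⇒gr=6>>2=1, th=6&3=2
[3]⇒row 1+8=9  col 2·2+1=5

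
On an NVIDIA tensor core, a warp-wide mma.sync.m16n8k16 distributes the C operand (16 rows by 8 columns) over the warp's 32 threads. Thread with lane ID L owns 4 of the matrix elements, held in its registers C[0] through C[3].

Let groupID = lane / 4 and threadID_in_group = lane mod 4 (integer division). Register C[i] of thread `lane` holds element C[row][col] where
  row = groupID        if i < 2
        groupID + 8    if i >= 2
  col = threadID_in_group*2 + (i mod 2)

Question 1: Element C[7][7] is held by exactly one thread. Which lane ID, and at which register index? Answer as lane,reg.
r:7=>grp=7,rB=0  c:7=>tig=3,lo=1
L=7*4+3=31  i=0*2+1=1

31,1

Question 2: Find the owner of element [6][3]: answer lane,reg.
r:6=>grp=6,rB=0  c:3=>tig=1,lo=1
L=6*4+1=25  i=0*2+1=1

25,1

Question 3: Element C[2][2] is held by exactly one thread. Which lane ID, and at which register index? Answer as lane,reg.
9,0

r=2->g=2,rb=0  c=2->t=1,b0=0
L=2*4+1=9  i=0*2+0=0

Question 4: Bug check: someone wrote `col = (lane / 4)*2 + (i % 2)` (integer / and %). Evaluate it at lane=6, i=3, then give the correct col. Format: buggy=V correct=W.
buggy=3 correct=5

`(lane / 4)*2 + (i % 2)`[6,3]→3
lane 6: G=1 (6/4), T=2 (6%4)
i=3: r=1+8=9, c=2*2+1=5
col: 3 vs 5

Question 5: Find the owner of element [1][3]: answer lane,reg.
r=1⇒gr=1,Rb=0  c=3⇒th=1,odd=1
L=1*4+1=5  i=0*2+1=1

5,1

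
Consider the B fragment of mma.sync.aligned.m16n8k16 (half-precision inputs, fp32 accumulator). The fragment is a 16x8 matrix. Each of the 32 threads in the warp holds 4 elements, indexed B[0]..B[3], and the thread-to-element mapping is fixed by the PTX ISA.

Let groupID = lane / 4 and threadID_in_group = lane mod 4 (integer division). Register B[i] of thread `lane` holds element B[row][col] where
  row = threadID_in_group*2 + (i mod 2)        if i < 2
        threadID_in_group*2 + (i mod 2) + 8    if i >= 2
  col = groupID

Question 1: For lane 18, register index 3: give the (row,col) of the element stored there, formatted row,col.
18: g=4,t=2
[3] (2*2+1+8,4) = (13,4)

13,4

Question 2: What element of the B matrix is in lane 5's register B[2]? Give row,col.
10,1

5: G=1,T=1
[2] (1*2+0+8,1) = (10,1)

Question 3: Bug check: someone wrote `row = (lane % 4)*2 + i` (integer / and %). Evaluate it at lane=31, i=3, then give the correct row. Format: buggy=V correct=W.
buggy=9 correct=15

`(lane % 4)*2 + i`[31,3]→9
L=31→G=31>>2=7, T=31&3=3
[3]→row 3·2+1+8=15  col G=7
row: 9 vs 15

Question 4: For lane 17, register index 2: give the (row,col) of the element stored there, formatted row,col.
10,4

17: gr=4,th=1
[2] (1*2+0+8,4) = (10,4)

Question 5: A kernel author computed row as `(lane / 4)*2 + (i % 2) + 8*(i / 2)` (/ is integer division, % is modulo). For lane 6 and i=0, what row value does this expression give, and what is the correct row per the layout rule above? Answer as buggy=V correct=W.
buggy=2 correct=4

`(lane / 4)*2 + (i % 2) + 8*(i / 2)`[6,0]⇒2
L=6⇒gr=6>>2=1, th=6&3=2
[0]⇒row 2·2+0+0=4  col gr=1
row: 2 vs 4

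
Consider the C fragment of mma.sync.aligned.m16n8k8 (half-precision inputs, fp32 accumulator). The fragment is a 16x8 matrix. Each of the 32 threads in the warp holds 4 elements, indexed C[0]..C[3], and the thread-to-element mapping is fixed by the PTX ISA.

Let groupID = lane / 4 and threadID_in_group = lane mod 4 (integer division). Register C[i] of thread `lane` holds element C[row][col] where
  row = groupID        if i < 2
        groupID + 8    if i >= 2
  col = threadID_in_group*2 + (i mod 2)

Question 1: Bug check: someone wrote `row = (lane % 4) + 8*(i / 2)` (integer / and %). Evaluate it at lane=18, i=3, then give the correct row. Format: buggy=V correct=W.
buggy=10 correct=12

`(lane % 4) + 8*(i / 2)`[18,3]⇒10
18: gr=4,th=2
[3] (4+8,2*2+1) = (12,5)
row: 10 vs 12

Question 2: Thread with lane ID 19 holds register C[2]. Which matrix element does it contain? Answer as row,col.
19: g=4,t=3
[2] (4+8,3*2+0) = (12,6)

12,6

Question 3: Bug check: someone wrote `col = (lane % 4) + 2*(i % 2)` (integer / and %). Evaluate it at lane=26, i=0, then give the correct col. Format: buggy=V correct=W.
`(lane % 4) + 2*(i % 2)`[26,0]→2
L=26→G=26>>2=6, T=26&3=2
[0]→row 6+0=6  col 2·2+0=4
col: 2 vs 4

buggy=2 correct=4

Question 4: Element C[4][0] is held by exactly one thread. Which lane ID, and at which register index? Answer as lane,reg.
r=4->g=4,rb=0  c=0->t=0,b0=0
L=4*4+0=16  i=0*2+0=0

16,0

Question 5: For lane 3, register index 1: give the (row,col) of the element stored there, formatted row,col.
0,7

L=3⇒gr=3>>2=0, th=3&3=3
[1]⇒row 0+0=0  col 3·2+1=7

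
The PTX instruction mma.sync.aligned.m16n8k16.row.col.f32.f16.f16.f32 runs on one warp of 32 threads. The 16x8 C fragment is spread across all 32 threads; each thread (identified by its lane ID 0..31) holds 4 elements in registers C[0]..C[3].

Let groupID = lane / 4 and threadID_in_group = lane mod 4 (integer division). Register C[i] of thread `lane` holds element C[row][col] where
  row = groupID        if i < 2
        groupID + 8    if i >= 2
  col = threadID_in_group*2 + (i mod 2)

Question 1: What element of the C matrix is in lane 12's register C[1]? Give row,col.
L=12->gid=12>>2=3, tid=12&3=0
[1]->row 3+0=3  col 0·2+1=1

3,1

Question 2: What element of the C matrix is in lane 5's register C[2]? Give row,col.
lane 5: gr=1 (5/4), th=1 (5%4)
i=2: r=1+8=9, c=1*2+0=2

9,2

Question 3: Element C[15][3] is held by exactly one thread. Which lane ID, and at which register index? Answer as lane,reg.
r: 15->gid=7,r8=1  c: 3->tid=1,i&1=1
L=7*4+1=29  i=1*2+1=3

29,3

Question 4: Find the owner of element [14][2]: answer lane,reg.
25,2

r:14=>grp=6,rB=1  c:2=>tig=1,lo=0
L=6*4+1=25  i=1*2+0=2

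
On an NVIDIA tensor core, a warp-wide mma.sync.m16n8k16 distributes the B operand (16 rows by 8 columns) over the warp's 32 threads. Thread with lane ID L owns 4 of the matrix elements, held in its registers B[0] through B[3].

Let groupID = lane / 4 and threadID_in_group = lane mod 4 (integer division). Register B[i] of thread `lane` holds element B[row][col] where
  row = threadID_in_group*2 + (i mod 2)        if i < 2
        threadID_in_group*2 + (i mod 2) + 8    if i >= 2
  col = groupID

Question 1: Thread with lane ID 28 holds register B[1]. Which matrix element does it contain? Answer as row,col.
28: G=7,T=0
[1] (0*2+1+0,7) = (1,7)

1,7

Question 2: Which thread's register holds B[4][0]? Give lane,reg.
c=0⇒gr=0  r=4⇒Rb=0,th=2,odd=0
L=0*4+2=2  i=0*2+0=0

2,0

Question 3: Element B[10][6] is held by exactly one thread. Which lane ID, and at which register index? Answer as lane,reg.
c: 6->gid=6  r: 10->r8=1,tid=1,i&1=0
L=6*4+1=25  i=1*2+0=2

25,2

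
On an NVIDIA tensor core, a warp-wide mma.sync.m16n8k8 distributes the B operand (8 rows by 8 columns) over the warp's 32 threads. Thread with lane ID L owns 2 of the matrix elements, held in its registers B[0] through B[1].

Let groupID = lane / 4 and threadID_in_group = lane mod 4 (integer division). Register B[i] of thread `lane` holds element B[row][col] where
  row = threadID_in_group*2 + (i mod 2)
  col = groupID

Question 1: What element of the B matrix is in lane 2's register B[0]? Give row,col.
4,0

L=2->gid=2>>2=0, tid=2&3=2
[0]->row 2·2+0=4  col gid=0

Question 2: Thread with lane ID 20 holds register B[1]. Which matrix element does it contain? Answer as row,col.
lane 20: g=5 (20/4), t=0 (20%4)
i=1: r=0*2+1=1, c=g=5

1,5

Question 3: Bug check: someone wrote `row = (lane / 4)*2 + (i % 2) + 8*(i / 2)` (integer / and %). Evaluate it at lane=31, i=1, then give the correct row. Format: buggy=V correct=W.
buggy=15 correct=7

`(lane / 4)*2 + (i % 2) + 8*(i / 2)`[31,1]=>15
L=31=>grp=31>>2=7, tig=31&3=3
[1]=>row 3·2+1=7  col grp=7
row: 15 vs 7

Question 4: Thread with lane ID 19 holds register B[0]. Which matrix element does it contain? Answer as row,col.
6,4

lane 19->19/4=4, 19 mod 4=3
i=0  r:2·3+0->6  c:4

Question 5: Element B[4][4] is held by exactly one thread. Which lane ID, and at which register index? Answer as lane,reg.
c=4→G=4  r=4→T=2,p=0
L=4*4+2=18  i=0=0

18,0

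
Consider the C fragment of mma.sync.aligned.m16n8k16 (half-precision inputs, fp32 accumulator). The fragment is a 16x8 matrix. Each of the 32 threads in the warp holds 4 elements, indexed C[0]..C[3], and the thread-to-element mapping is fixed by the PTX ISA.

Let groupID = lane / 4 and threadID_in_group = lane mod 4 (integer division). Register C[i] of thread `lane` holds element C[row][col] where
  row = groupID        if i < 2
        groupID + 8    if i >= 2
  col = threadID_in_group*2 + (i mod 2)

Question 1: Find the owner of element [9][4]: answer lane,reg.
6,2

r=9⇒gr=1,Rb=1  c=4⇒th=2,odd=0
L=1*4+2=6  i=1*2+0=2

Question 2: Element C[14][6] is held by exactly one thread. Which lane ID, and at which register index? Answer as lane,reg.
r=14⇒gr=6,Rb=1  c=6⇒th=3,odd=0
L=6*4+3=27  i=1*2+0=2

27,2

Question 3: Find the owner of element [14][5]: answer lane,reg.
r=14→G=6,rhi=1  c=5→T=2,p=1
L=6*4+2=26  i=1*2+1=3

26,3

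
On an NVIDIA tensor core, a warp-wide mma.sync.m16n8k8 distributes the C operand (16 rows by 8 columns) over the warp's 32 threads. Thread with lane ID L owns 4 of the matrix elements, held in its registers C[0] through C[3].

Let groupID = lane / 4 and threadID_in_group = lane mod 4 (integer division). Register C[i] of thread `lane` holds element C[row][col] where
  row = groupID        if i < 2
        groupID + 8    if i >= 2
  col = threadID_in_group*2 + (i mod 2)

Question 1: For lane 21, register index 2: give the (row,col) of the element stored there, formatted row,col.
13,2

21: gid=5,tid=1
[2] (5+8,1*2+0) = (13,2)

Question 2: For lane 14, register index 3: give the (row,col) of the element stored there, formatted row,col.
11,5

lane 14: gr=3 (14/4), th=2 (14%4)
i=3: r=3+8=11, c=2*2+1=5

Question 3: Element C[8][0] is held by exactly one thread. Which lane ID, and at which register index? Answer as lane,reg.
r=8→G=0,rhi=1  c=0→T=0,p=0
L=0*4+0=0  i=1*2+0=2

0,2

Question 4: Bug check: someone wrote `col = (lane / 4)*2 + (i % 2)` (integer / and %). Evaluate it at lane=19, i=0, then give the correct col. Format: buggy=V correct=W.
buggy=8 correct=6

`(lane / 4)*2 + (i % 2)`[19,0]->8
19: g=4,t=3
[0] (4+0,3*2+0) = (4,6)
col: 8 vs 6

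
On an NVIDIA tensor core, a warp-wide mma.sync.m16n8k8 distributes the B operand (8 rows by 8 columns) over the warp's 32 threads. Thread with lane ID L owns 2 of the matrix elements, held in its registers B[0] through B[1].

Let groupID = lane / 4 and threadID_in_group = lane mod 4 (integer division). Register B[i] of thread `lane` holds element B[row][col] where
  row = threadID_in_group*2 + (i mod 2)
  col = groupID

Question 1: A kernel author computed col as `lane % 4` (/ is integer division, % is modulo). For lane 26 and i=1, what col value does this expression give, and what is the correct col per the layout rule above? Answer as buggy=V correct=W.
buggy=2 correct=6

`lane % 4`[26,1]→2
lane 26→26/4=6, 26 mod 4=2
i=1  r:2·2+1→5  c:6
col: 2 vs 6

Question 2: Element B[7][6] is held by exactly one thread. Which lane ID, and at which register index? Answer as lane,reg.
c=6→G=6  r=7→T=3,p=1
L=6*4+3=27  i=1=1

27,1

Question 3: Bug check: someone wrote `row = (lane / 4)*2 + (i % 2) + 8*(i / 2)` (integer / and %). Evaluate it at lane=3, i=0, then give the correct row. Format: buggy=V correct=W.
buggy=0 correct=6

`(lane / 4)*2 + (i % 2) + 8*(i / 2)`[3,0]->0
lane 3->3/4=0, 3 mod 4=3
i=0  r:2·3+0->6  c:0
row: 0 vs 6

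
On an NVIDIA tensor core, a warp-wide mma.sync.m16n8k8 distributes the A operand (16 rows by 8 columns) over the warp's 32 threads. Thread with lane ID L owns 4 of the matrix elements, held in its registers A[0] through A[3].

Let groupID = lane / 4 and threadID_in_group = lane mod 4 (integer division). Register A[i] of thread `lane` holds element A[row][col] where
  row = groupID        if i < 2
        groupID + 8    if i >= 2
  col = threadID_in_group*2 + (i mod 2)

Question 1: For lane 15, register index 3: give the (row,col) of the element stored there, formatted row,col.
lane 15⇒15/4=3, 15 mod 4=3
i=3  r:3+8⇒11  c:2·3+1⇒7

11,7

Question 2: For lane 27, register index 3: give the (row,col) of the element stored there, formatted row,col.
14,7

lane 27=>27/4=6, 27 mod 4=3
i=3  r:6+8=>14  c:2·3+1=>7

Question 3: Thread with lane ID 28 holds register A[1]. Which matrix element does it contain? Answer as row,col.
7,1

28: G=7,T=0
[1] (7+0,0*2+1) = (7,1)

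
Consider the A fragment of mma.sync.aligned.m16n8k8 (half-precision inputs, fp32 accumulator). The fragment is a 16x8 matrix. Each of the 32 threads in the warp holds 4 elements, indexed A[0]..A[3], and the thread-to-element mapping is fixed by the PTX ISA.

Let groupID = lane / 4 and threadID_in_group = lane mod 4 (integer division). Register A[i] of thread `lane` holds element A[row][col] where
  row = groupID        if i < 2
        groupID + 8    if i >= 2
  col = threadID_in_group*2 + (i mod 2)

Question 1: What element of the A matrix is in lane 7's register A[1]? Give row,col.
1,7

lane 7⇒7/4=1, 7 mod 4=3
i=1  r:1+0⇒1  c:2·3+1⇒7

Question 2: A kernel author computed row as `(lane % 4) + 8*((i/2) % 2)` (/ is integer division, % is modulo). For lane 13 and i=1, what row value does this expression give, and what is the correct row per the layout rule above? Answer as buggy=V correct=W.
buggy=1 correct=3

`(lane % 4) + 8*((i/2) % 2)`[13,1]->1
lane 13->13/4=3, 13 mod 4=1
i=1  r:3+0->3  c:2·1+1->3
row: 1 vs 3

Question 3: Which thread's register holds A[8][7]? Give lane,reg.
3,3

r=8→G=0,rhi=1  c=7→T=3,p=1
L=0*4+3=3  i=1*2+1=3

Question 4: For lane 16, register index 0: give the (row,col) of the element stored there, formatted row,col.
lane 16=>16/4=4, 16 mod 4=0
i=0  r:4+0=>4  c:2·0+0=>0

4,0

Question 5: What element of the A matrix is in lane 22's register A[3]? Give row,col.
L=22->g=22>>2=5, t=22&3=2
[3]->row 5+8=13  col 2·2+1=5

13,5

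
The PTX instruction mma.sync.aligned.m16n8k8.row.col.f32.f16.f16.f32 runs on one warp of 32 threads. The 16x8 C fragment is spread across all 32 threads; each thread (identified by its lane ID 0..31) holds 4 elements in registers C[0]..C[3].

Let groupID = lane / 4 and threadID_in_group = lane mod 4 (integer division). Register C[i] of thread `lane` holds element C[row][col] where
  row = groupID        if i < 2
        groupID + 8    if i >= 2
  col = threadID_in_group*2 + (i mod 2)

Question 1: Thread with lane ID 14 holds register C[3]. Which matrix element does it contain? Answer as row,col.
11,5

14: grp=3,tig=2
[3] (3+8,2*2+1) = (11,5)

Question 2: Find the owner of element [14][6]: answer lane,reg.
r:14=>grp=6,rB=1  c:6=>tig=3,lo=0
L=6*4+3=27  i=1*2+0=2

27,2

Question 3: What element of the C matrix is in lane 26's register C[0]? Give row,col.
26: gr=6,th=2
[0] (6+0,2*2+0) = (6,4)

6,4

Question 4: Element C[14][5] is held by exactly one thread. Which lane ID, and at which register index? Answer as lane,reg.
26,3

r:14=>grp=6,rB=1  c:5=>tig=2,lo=1
L=6*4+2=26  i=1*2+1=3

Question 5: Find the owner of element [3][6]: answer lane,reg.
r=3->g=3,rb=0  c=6->t=3,b0=0
L=3*4+3=15  i=0*2+0=0

15,0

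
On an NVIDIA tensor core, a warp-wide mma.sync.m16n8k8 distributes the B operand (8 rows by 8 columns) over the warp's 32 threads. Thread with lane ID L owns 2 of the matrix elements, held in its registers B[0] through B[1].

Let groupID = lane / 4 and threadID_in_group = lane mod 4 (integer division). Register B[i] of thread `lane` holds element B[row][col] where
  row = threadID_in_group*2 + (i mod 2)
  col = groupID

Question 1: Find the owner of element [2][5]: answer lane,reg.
c: 5->gid=5  r: 2->tid=1,i&1=0
L=5*4+1=21  i=0=0

21,0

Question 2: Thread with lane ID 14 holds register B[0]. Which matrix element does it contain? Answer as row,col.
4,3

14: g=3,t=2
[0] (2*2+0,3) = (4,3)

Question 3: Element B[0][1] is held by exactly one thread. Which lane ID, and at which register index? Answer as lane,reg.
4,0

c=1->g=1  r=0->t=0,b0=0
L=1*4+0=4  i=0=0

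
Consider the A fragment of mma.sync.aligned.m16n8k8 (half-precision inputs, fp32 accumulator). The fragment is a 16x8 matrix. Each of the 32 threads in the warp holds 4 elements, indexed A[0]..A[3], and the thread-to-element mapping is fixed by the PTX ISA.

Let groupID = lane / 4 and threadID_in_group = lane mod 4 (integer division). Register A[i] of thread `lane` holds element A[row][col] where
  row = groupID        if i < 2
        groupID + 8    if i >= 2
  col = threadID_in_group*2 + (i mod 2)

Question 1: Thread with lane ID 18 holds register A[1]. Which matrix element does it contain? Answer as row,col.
lane 18->18/4=4, 18 mod 4=2
i=1  r:4+0->4  c:2·2+1->5

4,5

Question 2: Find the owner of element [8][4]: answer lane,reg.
r=8→G=0,rhi=1  c=4→T=2,p=0
L=0*4+2=2  i=1*2+0=2

2,2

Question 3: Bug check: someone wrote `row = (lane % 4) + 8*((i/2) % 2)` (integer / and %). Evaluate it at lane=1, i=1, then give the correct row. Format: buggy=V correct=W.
buggy=1 correct=0

`(lane % 4) + 8*((i/2) % 2)`[1,1]->1
1: gid=0,tid=1
[1] (0+0,1*2+1) = (0,3)
row: 1 vs 0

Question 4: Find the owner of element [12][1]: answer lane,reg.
r=12->g=4,rb=1  c=1->t=0,b0=1
L=4*4+0=16  i=1*2+1=3

16,3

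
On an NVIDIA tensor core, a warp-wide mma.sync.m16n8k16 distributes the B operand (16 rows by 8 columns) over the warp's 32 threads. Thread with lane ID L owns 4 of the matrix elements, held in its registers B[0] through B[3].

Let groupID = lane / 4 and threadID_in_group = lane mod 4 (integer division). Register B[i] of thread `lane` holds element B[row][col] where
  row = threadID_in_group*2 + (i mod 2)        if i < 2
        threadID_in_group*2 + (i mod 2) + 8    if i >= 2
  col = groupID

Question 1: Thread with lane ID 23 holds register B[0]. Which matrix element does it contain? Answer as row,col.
lane 23⇒23/4=5, 23 mod 4=3
i=0  r:2·3+0+0⇒6  c:5

6,5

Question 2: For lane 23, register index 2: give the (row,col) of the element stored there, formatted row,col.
14,5

lane 23: G=5 (23/4), T=3 (23%4)
i=2: r=3*2+0+8=14, c=G=5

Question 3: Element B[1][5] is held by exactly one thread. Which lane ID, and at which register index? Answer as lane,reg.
c=5→G=5  r=1→rhi=0,T=0,p=1
L=5*4+0=20  i=0*2+1=1

20,1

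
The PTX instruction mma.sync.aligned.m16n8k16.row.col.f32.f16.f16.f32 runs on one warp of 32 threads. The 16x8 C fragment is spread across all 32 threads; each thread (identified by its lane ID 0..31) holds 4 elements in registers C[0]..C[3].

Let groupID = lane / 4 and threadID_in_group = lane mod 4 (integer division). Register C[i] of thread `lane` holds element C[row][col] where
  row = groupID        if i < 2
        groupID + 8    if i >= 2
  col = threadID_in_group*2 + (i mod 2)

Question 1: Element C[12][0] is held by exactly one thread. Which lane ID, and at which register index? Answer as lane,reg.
16,2

r: 12->gid=4,r8=1  c: 0->tid=0,i&1=0
L=4*4+0=16  i=1*2+0=2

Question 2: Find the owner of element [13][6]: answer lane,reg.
23,2

r:13=>grp=5,rB=1  c:6=>tig=3,lo=0
L=5*4+3=23  i=1*2+0=2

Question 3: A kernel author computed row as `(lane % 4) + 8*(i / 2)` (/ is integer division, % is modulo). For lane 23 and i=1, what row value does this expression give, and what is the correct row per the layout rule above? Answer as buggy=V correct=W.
buggy=3 correct=5

`(lane % 4) + 8*(i / 2)`[23,1]=>3
23: grp=5,tig=3
[1] (5+0,3*2+1) = (5,7)
row: 3 vs 5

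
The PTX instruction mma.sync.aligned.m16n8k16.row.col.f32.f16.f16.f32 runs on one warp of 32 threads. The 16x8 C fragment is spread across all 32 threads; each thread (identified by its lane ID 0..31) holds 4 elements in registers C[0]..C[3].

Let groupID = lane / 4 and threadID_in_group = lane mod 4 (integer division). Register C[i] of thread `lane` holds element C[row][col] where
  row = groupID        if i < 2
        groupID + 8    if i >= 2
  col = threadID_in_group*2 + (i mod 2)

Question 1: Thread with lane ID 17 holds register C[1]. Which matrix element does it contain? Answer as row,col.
lane 17: g=4 (17/4), t=1 (17%4)
i=1: r=4+0=4, c=1*2+1=3

4,3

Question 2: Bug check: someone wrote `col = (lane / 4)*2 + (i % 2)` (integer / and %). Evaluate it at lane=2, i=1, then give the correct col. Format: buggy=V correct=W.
`(lane / 4)*2 + (i % 2)`[2,1]=>1
lane 2=>2/4=0, 2 mod 4=2
i=1  r:0+0=>0  c:2·2+1=>5
col: 1 vs 5

buggy=1 correct=5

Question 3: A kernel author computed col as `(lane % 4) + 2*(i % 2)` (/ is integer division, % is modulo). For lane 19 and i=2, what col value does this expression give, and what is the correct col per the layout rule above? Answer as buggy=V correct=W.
`(lane % 4) + 2*(i % 2)`[19,2]⇒3
lane 19: gr=4 (19/4), th=3 (19%4)
i=2: r=4+8=12, c=3*2+0=6
col: 3 vs 6

buggy=3 correct=6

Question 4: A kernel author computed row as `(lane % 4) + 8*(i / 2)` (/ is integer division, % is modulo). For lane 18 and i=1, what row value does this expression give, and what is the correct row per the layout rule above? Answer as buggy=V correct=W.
buggy=2 correct=4

`(lane % 4) + 8*(i / 2)`[18,1]→2
lane 18→18/4=4, 18 mod 4=2
i=1  r:4+0→4  c:2·2+1→5
row: 2 vs 4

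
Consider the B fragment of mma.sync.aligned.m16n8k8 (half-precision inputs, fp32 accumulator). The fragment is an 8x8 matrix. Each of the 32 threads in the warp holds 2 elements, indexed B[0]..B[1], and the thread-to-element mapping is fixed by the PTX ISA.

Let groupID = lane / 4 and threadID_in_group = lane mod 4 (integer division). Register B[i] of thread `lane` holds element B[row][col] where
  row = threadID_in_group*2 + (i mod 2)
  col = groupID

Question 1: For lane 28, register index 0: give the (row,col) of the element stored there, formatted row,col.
0,7

lane 28: gr=7 (28/4), th=0 (28%4)
i=0: r=0*2+0=0, c=gr=7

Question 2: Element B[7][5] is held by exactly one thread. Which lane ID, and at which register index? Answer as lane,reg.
23,1

c: 5->gid=5  r: 7->tid=3,i&1=1
L=5*4+3=23  i=1=1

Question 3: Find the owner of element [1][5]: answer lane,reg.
c=5->g=5  r=1->t=0,b0=1
L=5*4+0=20  i=1=1

20,1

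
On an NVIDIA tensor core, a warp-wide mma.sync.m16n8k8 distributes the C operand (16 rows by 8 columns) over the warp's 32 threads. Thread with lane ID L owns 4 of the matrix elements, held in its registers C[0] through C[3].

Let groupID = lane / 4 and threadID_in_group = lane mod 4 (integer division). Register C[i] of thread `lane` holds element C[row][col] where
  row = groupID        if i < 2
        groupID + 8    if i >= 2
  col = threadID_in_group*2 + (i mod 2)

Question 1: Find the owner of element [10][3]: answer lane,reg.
9,3

r: 10->gid=2,r8=1  c: 3->tid=1,i&1=1
L=2*4+1=9  i=1*2+1=3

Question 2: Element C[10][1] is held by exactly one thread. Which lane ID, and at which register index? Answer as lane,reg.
8,3

r=10->g=2,rb=1  c=1->t=0,b0=1
L=2*4+0=8  i=1*2+1=3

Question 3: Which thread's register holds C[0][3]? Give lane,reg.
r=0⇒gr=0,Rb=0  c=3⇒th=1,odd=1
L=0*4+1=1  i=0*2+1=1

1,1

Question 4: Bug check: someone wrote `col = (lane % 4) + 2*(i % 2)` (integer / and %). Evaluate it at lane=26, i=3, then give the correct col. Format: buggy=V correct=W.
buggy=4 correct=5

`(lane % 4) + 2*(i % 2)`[26,3]=>4
lane 26=>26/4=6, 26 mod 4=2
i=3  r:6+8=>14  c:2·2+1=>5
col: 4 vs 5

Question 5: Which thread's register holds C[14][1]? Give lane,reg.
24,3

r:14=>grp=6,rB=1  c:1=>tig=0,lo=1
L=6*4+0=24  i=1*2+1=3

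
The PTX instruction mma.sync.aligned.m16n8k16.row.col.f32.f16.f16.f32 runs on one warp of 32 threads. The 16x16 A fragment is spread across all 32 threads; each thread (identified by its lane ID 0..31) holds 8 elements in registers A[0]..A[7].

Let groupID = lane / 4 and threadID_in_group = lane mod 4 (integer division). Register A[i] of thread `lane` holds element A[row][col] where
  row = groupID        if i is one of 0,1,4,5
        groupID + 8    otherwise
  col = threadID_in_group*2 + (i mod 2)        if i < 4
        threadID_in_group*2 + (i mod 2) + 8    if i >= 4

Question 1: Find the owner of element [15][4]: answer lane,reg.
30,2

r: 15->gid=7,r8=1  c: 4->c8=0,tid=2,i&1=0
L=7*4+2=30  i=0*4+1*2+0=2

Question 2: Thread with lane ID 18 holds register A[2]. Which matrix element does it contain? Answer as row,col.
12,4

L=18=>grp=18>>2=4, tig=18&3=2
[2]=>row 4+8=12  col 2·2+0+0=4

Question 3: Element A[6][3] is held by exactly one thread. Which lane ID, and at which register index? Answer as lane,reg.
25,1

r:6=>grp=6,rB=0  c:3=>cB=0,tig=1,lo=1
L=6*4+1=25  i=0*4+0*2+1=1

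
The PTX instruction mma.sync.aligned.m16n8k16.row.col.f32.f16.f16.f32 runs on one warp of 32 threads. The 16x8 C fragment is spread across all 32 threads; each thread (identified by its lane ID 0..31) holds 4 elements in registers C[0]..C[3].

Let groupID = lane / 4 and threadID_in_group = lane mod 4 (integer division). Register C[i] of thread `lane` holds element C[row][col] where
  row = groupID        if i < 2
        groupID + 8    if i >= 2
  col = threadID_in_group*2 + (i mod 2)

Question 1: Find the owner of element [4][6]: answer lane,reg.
r:4=>grp=4,rB=0  c:6=>tig=3,lo=0
L=4*4+3=19  i=0*2+0=0

19,0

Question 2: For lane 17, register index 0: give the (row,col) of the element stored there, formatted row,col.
17: g=4,t=1
[0] (4+0,1*2+0) = (4,2)

4,2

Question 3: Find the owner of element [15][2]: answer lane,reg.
29,2

r=15->g=7,rb=1  c=2->t=1,b0=0
L=7*4+1=29  i=1*2+0=2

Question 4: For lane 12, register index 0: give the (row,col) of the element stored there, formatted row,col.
3,0

lane 12->12/4=3, 12 mod 4=0
i=0  r:3+0->3  c:2·0+0->0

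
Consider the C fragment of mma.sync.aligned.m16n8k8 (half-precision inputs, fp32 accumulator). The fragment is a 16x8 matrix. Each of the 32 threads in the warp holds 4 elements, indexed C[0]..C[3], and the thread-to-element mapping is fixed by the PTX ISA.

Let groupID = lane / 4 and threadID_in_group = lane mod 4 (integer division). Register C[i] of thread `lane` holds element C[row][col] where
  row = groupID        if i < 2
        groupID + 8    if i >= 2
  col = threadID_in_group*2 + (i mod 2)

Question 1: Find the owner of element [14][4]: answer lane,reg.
r=14→G=6,rhi=1  c=4→T=2,p=0
L=6*4+2=26  i=1*2+0=2

26,2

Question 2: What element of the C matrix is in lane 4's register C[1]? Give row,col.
1,1

L=4⇒gr=4>>2=1, th=4&3=0
[1]⇒row 1+0=1  col 0·2+1=1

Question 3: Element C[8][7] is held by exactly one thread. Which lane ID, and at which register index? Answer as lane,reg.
r=8→G=0,rhi=1  c=7→T=3,p=1
L=0*4+3=3  i=1*2+1=3

3,3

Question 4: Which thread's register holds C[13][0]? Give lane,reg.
20,2

r:13=>grp=5,rB=1  c:0=>tig=0,lo=0
L=5*4+0=20  i=1*2+0=2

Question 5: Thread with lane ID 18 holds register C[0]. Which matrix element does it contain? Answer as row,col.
lane 18=>18/4=4, 18 mod 4=2
i=0  r:4+0=>4  c:2·2+0=>4

4,4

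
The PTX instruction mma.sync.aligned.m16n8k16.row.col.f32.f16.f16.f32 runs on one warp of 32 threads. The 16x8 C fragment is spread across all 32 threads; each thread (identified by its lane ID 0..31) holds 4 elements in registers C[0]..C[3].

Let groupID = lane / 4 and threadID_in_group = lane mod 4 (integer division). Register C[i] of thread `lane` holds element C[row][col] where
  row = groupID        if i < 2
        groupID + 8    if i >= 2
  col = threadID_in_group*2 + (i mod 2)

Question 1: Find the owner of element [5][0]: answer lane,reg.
r=5→G=5,rhi=0  c=0→T=0,p=0
L=5*4+0=20  i=0*2+0=0

20,0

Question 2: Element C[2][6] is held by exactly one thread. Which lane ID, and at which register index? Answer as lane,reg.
11,0

r: 2->gid=2,r8=0  c: 6->tid=3,i&1=0
L=2*4+3=11  i=0*2+0=0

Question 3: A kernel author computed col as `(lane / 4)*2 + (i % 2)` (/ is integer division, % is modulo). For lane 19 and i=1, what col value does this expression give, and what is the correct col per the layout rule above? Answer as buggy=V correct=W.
`(lane / 4)*2 + (i % 2)`[19,1]->9
19: gid=4,tid=3
[1] (4+0,3*2+1) = (4,7)
col: 9 vs 7

buggy=9 correct=7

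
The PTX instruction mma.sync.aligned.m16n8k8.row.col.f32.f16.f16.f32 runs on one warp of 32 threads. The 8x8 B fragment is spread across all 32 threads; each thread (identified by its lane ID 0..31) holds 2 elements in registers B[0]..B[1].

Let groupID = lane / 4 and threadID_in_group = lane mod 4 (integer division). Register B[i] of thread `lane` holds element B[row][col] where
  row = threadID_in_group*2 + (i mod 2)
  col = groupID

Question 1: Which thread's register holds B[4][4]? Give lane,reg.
18,0

c=4->g=4  r=4->t=2,b0=0
L=4*4+2=18  i=0=0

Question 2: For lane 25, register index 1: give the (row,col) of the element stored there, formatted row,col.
3,6

lane 25: grp=6 (25/4), tig=1 (25%4)
i=1: r=1*2+1=3, c=grp=6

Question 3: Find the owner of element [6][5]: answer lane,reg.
23,0

c=5→G=5  r=6→T=3,p=0
L=5*4+3=23  i=0=0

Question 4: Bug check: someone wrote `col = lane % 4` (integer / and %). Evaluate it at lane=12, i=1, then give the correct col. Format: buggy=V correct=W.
`lane % 4`[12,1]->0
lane 12->12/4=3, 12 mod 4=0
i=1  r:2·0+1->1  c:3
col: 0 vs 3

buggy=0 correct=3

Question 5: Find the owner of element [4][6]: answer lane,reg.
26,0

c=6⇒gr=6  r=4⇒th=2,odd=0
L=6*4+2=26  i=0=0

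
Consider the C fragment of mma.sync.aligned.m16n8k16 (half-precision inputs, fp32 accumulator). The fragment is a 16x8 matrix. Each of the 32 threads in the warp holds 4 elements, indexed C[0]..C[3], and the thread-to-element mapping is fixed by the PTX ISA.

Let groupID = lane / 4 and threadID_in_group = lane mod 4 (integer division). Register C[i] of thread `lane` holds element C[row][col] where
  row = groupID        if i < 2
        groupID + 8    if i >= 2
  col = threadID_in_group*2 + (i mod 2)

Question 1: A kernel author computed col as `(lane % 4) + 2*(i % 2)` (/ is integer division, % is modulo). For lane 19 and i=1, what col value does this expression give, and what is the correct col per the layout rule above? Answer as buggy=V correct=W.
`(lane % 4) + 2*(i % 2)`[19,1]->5
lane 19->19/4=4, 19 mod 4=3
i=1  r:4+0->4  c:2·3+1->7
col: 5 vs 7

buggy=5 correct=7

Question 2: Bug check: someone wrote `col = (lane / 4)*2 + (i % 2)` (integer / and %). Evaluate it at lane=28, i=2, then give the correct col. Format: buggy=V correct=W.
buggy=14 correct=0

`(lane / 4)*2 + (i % 2)`[28,2]->14
lane 28->28/4=7, 28 mod 4=0
i=2  r:7+8->15  c:2·0+0->0
col: 14 vs 0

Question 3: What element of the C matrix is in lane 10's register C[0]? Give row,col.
2,4

lane 10: gr=2 (10/4), th=2 (10%4)
i=0: r=2+0=2, c=2*2+0=4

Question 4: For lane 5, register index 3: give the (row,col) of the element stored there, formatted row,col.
L=5=>grp=5>>2=1, tig=5&3=1
[3]=>row 1+8=9  col 1·2+1=3

9,3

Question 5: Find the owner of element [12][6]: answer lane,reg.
r: 12->gid=4,r8=1  c: 6->tid=3,i&1=0
L=4*4+3=19  i=1*2+0=2

19,2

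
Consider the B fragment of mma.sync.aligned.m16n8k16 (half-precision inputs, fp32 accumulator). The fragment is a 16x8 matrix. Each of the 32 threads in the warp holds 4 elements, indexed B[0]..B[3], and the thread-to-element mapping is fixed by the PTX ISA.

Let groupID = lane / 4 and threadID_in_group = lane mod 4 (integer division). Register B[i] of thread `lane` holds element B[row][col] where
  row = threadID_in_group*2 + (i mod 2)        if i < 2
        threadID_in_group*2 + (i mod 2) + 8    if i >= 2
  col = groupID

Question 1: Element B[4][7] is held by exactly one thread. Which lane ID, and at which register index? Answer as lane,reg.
c: 7->gid=7  r: 4->r8=0,tid=2,i&1=0
L=7*4+2=30  i=0*2+0=0

30,0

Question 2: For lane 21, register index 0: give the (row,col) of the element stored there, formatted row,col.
2,5

L=21→G=21>>2=5, T=21&3=1
[0]→row 1·2+0+0=2  col G=5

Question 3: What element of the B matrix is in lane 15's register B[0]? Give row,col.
6,3

15: g=3,t=3
[0] (3*2+0+0,3) = (6,3)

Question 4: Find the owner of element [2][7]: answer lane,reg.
c=7⇒gr=7  r=2⇒Rb=0,th=1,odd=0
L=7*4+1=29  i=0*2+0=0

29,0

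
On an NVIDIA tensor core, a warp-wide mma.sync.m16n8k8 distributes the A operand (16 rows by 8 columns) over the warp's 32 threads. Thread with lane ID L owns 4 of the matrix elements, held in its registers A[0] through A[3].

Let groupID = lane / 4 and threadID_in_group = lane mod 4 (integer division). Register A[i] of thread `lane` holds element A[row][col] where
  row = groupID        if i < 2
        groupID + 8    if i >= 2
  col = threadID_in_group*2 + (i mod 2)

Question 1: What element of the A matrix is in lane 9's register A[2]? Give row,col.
lane 9=>9/4=2, 9 mod 4=1
i=2  r:2+8=>10  c:2·1+0=>2

10,2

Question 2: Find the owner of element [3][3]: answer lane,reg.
13,1

r=3->g=3,rb=0  c=3->t=1,b0=1
L=3*4+1=13  i=0*2+1=1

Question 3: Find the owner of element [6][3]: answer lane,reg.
25,1

r:6=>grp=6,rB=0  c:3=>tig=1,lo=1
L=6*4+1=25  i=0*2+1=1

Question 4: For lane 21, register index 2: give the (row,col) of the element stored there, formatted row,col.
13,2

lane 21->21/4=5, 21 mod 4=1
i=2  r:5+8->13  c:2·1+0->2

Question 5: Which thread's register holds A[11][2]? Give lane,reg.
13,2

r:11=>grp=3,rB=1  c:2=>tig=1,lo=0
L=3*4+1=13  i=1*2+0=2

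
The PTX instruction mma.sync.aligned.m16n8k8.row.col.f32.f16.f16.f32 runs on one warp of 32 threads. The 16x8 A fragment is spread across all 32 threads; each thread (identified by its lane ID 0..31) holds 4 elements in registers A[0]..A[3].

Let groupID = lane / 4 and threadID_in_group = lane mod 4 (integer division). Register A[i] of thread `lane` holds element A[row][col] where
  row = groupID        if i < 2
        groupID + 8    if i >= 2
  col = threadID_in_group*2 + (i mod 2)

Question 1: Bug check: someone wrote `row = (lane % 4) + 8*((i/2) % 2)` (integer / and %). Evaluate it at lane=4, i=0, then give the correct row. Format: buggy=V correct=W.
buggy=0 correct=1

`(lane % 4) + 8*((i/2) % 2)`[4,0]->0
lane 4->4/4=1, 4 mod 4=0
i=0  r:1+0->1  c:2·0+0->0
row: 0 vs 1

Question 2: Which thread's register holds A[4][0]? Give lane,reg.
r=4→G=4,rhi=0  c=0→T=0,p=0
L=4*4+0=16  i=0*2+0=0

16,0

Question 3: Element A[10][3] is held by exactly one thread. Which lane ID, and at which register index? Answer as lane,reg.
r=10⇒gr=2,Rb=1  c=3⇒th=1,odd=1
L=2*4+1=9  i=1*2+1=3

9,3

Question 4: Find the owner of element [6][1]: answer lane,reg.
24,1

r=6->g=6,rb=0  c=1->t=0,b0=1
L=6*4+0=24  i=0*2+1=1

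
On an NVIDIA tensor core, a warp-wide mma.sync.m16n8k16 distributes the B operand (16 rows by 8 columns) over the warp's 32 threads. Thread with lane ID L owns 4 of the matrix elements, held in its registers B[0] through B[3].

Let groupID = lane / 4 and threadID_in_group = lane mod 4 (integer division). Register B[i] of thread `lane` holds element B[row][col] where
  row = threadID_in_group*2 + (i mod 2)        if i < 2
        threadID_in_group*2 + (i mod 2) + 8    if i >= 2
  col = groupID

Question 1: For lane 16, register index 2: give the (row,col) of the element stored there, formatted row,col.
8,4

lane 16⇒16/4=4, 16 mod 4=0
i=2  r:2·0+0+8⇒8  c:4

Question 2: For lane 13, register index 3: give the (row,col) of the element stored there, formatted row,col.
lane 13: grp=3 (13/4), tig=1 (13%4)
i=3: r=1*2+1+8=11, c=grp=3

11,3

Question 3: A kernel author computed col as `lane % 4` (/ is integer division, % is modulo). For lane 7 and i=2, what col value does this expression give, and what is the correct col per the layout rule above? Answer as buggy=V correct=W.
buggy=3 correct=1

`lane % 4`[7,2]->3
L=7->g=7>>2=1, t=7&3=3
[2]->row 3·2+0+8=14  col g=1
col: 3 vs 1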